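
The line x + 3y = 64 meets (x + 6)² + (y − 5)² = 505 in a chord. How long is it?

9√10

Express y = (64 − x)/3 and substitute into the circle:
10x² + 10x − 1820 = 0  ⟹  x² + x − 182 = 0
x = 13 or x = −14, giving (13, 17) and (−14, 26).
|(13, 17) − (−14, 26)| = √((27)² + (−9)²) = 9√10.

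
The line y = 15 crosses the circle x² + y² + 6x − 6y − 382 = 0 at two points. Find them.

Substitute y = 15:
x² + 6x − 247 = 0
x = 13 or x = −19, giving (13, 15) and (−19, 15).

(−19, 15) and (13, 15)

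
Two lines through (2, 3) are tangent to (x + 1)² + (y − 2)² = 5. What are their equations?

Let a tangent through (2, 3) have slope m. Its distance from (−1, 2) must equal √5:
(−3m − (−1))² = 5(m² + 1)
2m² − 3m − 2 = 0, so m = 2 or m = −1/2.
Through (2, 3) these give 2x − y = 1 and x + 2y = 8.

2x − y = 1 and x + 2y = 8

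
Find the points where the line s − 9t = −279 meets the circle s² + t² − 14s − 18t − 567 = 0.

(−9, 30) and (18, 33)

Substitute t = (279 + s)/9:
82s² − 738s − 13284 = 0  ⟹  s² − 9s − 162 = 0
s = 18 or s = −9, giving (18, 33) and (−9, 30).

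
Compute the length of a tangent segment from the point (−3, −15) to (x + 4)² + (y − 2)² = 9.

The centre is (−4, 2) and r = 3. The square of the distance from P to the centre is 1 + 289 = 290.
The tangent meets the radius at right angles, so tangent² = |PO|² − r² = 290 − 9 = 281.

√281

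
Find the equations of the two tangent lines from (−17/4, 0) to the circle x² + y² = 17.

Let a tangent through (−17/4, 0) have slope m. Its distance from (0, 0) must equal √17:
[m·(17/4) − (0)]² = 17(m² + 1)
m² − 16 = 0, so m = −4 or m = 4.
With m = −4: 4x + y = −17. With m = 4: 4x − y = −17.

4x + y = −17 and 4x − y = −17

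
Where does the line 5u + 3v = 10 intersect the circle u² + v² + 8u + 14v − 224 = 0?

Substitute v = (10 − 5u)/3:
34u² − 238u − 1496 = 0  ⟹  u² − 7u − 44 = 0
u = 11 or u = −4, giving (11, −15) and (−4, 10).

(−4, 10) and (11, −15)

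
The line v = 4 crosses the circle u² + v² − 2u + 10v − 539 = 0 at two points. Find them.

From the line, v = 4. Substituting:
u² − 2u − 483 = 0
u = 23 or u = −21, giving (23, 4) and (−21, 4).

(−21, 4) and (23, 4)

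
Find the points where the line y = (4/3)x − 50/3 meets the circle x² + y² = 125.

Substitute y = (−50 + 4x)/3:
25x² − 400x + 1375 = 0  ⟹  x² − 16x + 55 = 0
x = 11 or x = 5, giving (11, −2) and (5, −10).

(5, −10) and (11, −2)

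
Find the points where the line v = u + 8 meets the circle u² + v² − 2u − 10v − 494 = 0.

(−17, −9) and (15, 23)

Express v = u + 8 and substitute into the circle:
2u² + 4u − 510 = 0  ⟹  u² + 2u − 255 = 0
u = 15 or u = −17, giving (15, 23) and (−17, −9).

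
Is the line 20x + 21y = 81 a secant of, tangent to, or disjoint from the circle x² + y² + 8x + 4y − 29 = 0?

Substituting the line into the circle gives 841x² − 1392x + 576 = 0.
Discriminant = (−1392)² − 4·841·(576) = 0.
A repeated root: the line is tangent.

tangent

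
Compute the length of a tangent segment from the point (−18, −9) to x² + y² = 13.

With centre O = (0, 0), |OP|² = 405 and r² = 13.
By the tangent–radius right angle, tangent length = √(|PO|² − r²) = √392 = 14√2.

14√2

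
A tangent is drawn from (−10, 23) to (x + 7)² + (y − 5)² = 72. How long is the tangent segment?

The centre is (−7, 5) and r = 6√2. The square of the distance from P to the centre is 9 + 324 = 333.
By the tangent–radius right angle, tangent length = √(|PO|² − r²) = √261 = 3√29.

3√29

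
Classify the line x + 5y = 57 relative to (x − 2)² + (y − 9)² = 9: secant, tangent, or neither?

secant

Substituting the line into the circle gives 26x² − 124x + 19 = 0.
Discriminant = (−124)² − 4·26·(19) = 13400 > 0.
Two real roots: the line is a secant.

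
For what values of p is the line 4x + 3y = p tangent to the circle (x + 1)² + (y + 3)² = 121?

Tangency holds when the distance from the centre (−1, −3) to the line equals the radius 11:
|4·(−1) + 3·(−3) − p| / √25 = 11
|p − (−13)| = 11·5, so p = 42 or p = −68.

p = −68 or p = 42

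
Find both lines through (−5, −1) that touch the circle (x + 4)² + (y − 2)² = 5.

x − 2y = −3 and 2x + y = −11

A line y − (−1) = m(x − (−5)) is tangent when its distance from (−4, 2) is √5:
[m·(1) − (3)]² = 5(m² + 1)
2m² + 3m − 2 = 0, so m = 1/2 or m = −2.
With m = 1/2: x − 2y = −3. With m = −2: 2x + y = −11.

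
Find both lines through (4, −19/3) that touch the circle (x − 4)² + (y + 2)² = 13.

Write the tangent as mx − y + (−19/3 − m·(4)) = 0 and set its distance from the centre to √13:
(0m − (13/3))² = 13(m² + 1)
9m² − 4 = 0, so m = −2/3 or m = 2/3.
Through (4, −19/3) these give 2x + 3y = −11 and 2x − 3y = 27.

2x + 3y = −11 and 2x − 3y = 27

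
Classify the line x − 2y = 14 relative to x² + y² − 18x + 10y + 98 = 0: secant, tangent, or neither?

d² = (1·9 − 2·(−5) − (14))²/5 = 5; r² = 8.
Since d² < r², the line cuts the circle twice.

secant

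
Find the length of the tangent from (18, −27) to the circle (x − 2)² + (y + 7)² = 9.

√647

The centre is (2, −7) and r = 3. The square of the distance from P to the centre is 256 + 400 = 656.
Power of the point: PT² = |PO|² − r² = 647, so PT = √647.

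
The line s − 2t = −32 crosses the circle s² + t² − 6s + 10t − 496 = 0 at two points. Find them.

From the line, t = (32 + s)/2. Substituting:
5s² + 60s − 320 = 0  ⟹  s² + 12s − 64 = 0
s = 4 or s = −16, giving (4, 18) and (−16, 8).

(−16, 8) and (4, 18)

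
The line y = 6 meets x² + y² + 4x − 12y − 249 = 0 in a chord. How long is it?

Centre (−2, 6), r² = 289. Perpendicular distance d from centre to line = |0| / √1 = 0.
Half the chord is √(r² − d²) = √(289), so the full chord is 34.

34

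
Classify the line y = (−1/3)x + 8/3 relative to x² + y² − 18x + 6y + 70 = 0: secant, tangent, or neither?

Centre (9, −3), r² = 20. Distance² from centre to line = (−8)²/10 = 32/5.
Since d² < r², the line cuts the circle twice.

secant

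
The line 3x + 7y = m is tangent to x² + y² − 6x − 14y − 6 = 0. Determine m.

For a tangent, require d(centre, line) = r = 8.
|3·3 + 7·7 − m| / √58 = 8
|m − (58)| = 8√58.

m = 58 ± 8√58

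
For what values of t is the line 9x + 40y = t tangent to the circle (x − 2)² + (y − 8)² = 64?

Tangency holds when the distance from the centre (2, 8) to the line equals the radius 8:
|9·2 + 40·8 − t| / √1681 = 8
|t − (338)| = 8·41, so t = 666 or t = 10.

t = 10 or t = 666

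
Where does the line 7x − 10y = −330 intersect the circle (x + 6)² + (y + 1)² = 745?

Substitute y = (330 + 7x)/10:
149x² + 5960x + 44700 = 0  ⟹  x² + 40x + 300 = 0
x = −10 or x = −30, giving (−10, 26) and (−30, 12).

(−30, 12) and (−10, 26)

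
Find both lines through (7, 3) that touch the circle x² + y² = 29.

Let a tangent through (7, 3) have slope m. Its distance from (0, 0) must equal √29:
(−7m − (−3))² = 29(m² + 1)
10m² − 21m − 10 = 0, so m = 5/2 or m = −2/5.
With m = 5/2: 5x − 2y = 29. With m = −2/5: 2x + 5y = 29.

5x − 2y = 29 and 2x + 5y = 29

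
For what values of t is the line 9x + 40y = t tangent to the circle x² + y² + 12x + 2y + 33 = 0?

t = −176 or t = −12

The line touches the circle iff its distance from (−6, −1) is 2:
|9·(−6) + 40·(−1) − t| / √1681 = 2
|t − (−94)| = 2·41, so t = −12 or t = −176.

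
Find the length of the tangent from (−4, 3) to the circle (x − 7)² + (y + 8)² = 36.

The centre is (7, −8) and r = 6. The square of the distance from P to the centre is 121 + 121 = 242.
The tangent meets the radius at right angles, so tangent² = |PO|² − r² = 242 − 36 = 206.

√206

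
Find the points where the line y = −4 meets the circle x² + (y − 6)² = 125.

(−5, −4) and (5, −4)

Express y = −4 and substitute into the circle:
x² − 25 = 0
x = 5 or x = −5, giving (5, −4) and (−5, −4).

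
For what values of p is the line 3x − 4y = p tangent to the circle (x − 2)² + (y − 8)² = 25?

Tangency holds when the distance from the centre (2, 8) to the line equals the radius 5:
|3·2 − 4·8 − p| / √25 = 5
|p − (−26)| = 5·5, so p = −1 or p = −51.

p = −51 or p = −1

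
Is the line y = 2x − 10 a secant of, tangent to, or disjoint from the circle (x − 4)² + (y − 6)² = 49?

d² = (2·4 − 1·6 − (10))²/5 = 64/5; r² = 49.
Since d² < r², the line cuts the circle twice.

secant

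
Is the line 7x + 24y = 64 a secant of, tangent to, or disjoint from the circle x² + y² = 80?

Substituting the line into the circle gives 625x² − 896x − 41984 = 0.
Discriminant = (−896)² − 4·625·(−41984) = 105762816 > 0.
Two real roots: the line is a secant.

secant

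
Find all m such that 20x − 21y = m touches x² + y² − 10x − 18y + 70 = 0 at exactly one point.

For a tangent, require d(centre, line) = r = 6.
|20·5 − 21·9 − m| / √841 = 6
|m − (−89)| = 6·29, so m = 85 or m = −263.

m = −263 or m = 85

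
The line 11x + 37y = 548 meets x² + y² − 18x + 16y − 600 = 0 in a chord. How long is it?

√1490

Centre (9, −8), r² = 745. Perpendicular distance d from centre to line = |−745| / √1490 = 745/√1490.
Chord = 2√(r² − d²) = 2·√(745/2) = √1490.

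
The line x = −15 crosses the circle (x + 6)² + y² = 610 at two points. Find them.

The line gives x = −15. Substituting into the circle:
y² − 529 = 0
y = 23 or y = −23, giving (−15, 23) and (−15, −23).

(−15, −23) and (−15, 23)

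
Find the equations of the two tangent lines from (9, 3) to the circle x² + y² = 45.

2x − y = 15 and x + 2y = 15

Let a tangent through (9, 3) have slope m. Its distance from (0, 0) must equal 3√5:
[m·(−9) − (−3)]² = 45(m² + 1)
2m² − 3m − 2 = 0, so m = 2 or m = −1/2.
Through (9, 3) these give 2x − y = 15 and x + 2y = 15.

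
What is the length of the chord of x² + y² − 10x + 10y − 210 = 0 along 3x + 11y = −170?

2√130

Centre (5, −5), r² = 260. Perpendicular distance d from centre to line = |130| / √130 = 130/√130.
Half the chord is √(r² − d²) = √(130), so the full chord is 2√130.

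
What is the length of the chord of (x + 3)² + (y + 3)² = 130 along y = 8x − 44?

2√65

Express y = 8x − 44 and substitute into the circle:
65x² − 650x + 1560 = 0  ⟹  x² − 10x + 24 = 0
x = 6 or x = 4, giving (6, 4) and (4, −12).
|(6, 4) − (4, −12)| = √((2)² + (16)²) = 2√65.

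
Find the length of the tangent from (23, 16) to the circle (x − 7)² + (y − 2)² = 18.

√434

With centre O = (7, 2), |OP|² = 452 and r² = 18.
By the tangent–radius right angle, tangent length = √(|PO|² − r²) = √434.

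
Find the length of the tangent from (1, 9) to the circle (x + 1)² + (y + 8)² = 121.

Centre (−1, −8), r² = 121. |PO|² = (2)² + (17)² = 293.
The tangent meets the radius at right angles, so tangent² = |PO|² − r² = 293 − 121 = 172.

2√43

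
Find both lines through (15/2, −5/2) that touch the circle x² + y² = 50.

A line y − (−5/2) = m(x − (15/2)) is tangent when its distance from (0, 0) is 5√2:
(−15/2m − (5/2))² = 50(m² + 1)
m² + 6m − 7 = 0, so m = 1 or m = −7.
With m = 1: x − y = 10. With m = −7: 7x + y = 50.

x − y = 10 and 7x + y = 50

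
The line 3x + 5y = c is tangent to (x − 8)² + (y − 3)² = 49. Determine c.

Tangency holds when the distance from the centre (8, 3) to the line equals the radius 7:
|3·8 + 5·3 − c| / √34 = 7
|c − (39)| = 7√34.

c = 39 ± 7√34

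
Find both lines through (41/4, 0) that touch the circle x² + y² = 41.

4x + 5y = 41 and 4x − 5y = 41

Let a tangent through (41/4, 0) have slope m. Its distance from (0, 0) must equal √41:
(−41/4m − (0))² = 41(m² + 1)
25m² − 16 = 0, so m = −4/5 or m = 4/5.
Through (41/4, 0) these give 4x + 5y = 41 and 4x − 5y = 41.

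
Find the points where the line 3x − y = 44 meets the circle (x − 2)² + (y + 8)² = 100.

(10, −14) and (12, −8)

Substitute y = 3x − 44:
10x² − 220x + 1200 = 0  ⟹  x² − 22x + 120 = 0
x = 12 or x = 10, giving (12, −8) and (10, −14).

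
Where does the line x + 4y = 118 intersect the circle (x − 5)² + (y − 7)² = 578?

(−2, 30) and (22, 24)

From the line, y = (118 − x)/4. Substituting:
17x² − 340x − 748 = 0  ⟹  x² − 20x − 44 = 0
x = 22 or x = −2, giving (22, 24) and (−2, 30).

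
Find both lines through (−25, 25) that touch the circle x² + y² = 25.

Let a tangent through (−25, 25) have slope m. Its distance from (0, 0) must equal 5:
[m·(25) − (−25)]² = 25(m² + 1)
12m² + 25m + 12 = 0, so m = −4/3 or m = −3/4.
Through (−25, 25) these give 4x + 3y = −25 and 3x + 4y = 25.

4x + 3y = −25 and 3x + 4y = 25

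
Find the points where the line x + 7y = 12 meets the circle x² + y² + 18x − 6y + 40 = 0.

(−16, 4) and (−2, 2)

From the line, y = (12 − x)/7. Substituting:
50x² + 900x + 1600 = 0  ⟹  x² + 18x + 32 = 0
x = −2 or x = −16, giving (−2, 2) and (−16, 4).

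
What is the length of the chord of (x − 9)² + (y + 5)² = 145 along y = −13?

Substitute y = −13:
x² − 18x = 0
x = 18 or x = 0, giving (18, −13) and (0, −13).
|(18, −13) − (0, −13)| = √((18)² + (0)²) = 18.

18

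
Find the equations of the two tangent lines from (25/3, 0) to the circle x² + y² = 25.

3x + 4y = 25 and 3x − 4y = 25

A line y − (0) = m(x − (25/3)) is tangent when its distance from (0, 0) is 5:
(−25/3m − (0))² = 25(m² + 1)
16m² − 9 = 0, so m = −3/4 or m = 3/4.
With m = −3/4: 3x + 4y = 25. With m = 3/4: 3x − 4y = 25.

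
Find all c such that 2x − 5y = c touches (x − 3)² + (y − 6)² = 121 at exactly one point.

c = −24 ± 11√29

The line touches the circle iff its distance from (3, 6) is 11:
|2·3 − 5·6 − c| / √29 = 11
|c − (−24)| = 11√29.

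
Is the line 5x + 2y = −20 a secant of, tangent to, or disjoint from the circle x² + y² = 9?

Substituting the line into the circle gives 29x² + 200x + 364 = 0.
Discriminant = (200)² − 4·29·(364) = −2224 < 0.
No real roots: the line does not meet the circle.

disjoint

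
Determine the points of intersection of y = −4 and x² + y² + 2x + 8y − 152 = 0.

Express y = −4 and substitute into the circle:
x² + 2x − 168 = 0
x = 12 or x = −14, giving (12, −4) and (−14, −4).

(−14, −4) and (12, −4)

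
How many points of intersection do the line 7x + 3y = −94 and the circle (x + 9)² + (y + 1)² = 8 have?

0

Substituting the line into the circle gives 58x² + 1436x + 8938 = 0.
Δ = 2062096 − 2073616 = −11520.
No real roots: the line does not meet the circle.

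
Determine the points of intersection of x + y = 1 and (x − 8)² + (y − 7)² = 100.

Express y = −x + 1 and substitute into the circle:
2x² − 4x = 0  ⟹  x² − 2x = 0
x = 2 or x = 0, giving (2, −1) and (0, 1).

(0, 1) and (2, −1)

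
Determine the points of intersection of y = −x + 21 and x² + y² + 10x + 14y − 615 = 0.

(3, 18) and (20, 1)

From the line, y = −x + 21. Substituting:
2x² − 46x + 120 = 0  ⟹  x² − 23x + 60 = 0
x = 20 or x = 3, giving (20, 1) and (3, 18).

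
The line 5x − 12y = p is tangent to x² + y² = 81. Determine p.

Tangency holds when the distance from the centre (0, 0) to the line equals the radius 9:
|5·0 − 12·0 − p| / √169 = 9
|p| = 9·13, so p = 117 or p = −117.

p = −117 or p = 117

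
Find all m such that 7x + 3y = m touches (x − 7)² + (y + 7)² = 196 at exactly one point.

The line touches the circle iff its distance from (7, −7) is 14:
|7·7 + 3·(−7) − m| / √58 = 14
|m − (28)| = 14√58.

m = 28 ± 14√58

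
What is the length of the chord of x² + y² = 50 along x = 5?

The line gives x = 5. Substituting into the circle:
y² − 25 = 0
y = 5 or y = −5, giving (5, 5) and (5, −5).
Chord length = distance between (5, 5) and (5, −5) = √100 = 10.

10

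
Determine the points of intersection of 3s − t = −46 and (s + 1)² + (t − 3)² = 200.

(−15, 1) and (−11, 13)

Substitute t = 3s + 46:
10s² + 260s + 1650 = 0  ⟹  s² + 26s + 165 = 0
s = −11 or s = −15, giving (−11, 13) and (−15, 1).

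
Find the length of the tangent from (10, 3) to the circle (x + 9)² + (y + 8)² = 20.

√462

With centre O = (−9, −8), |OP|² = 482 and r² = 20.
By the tangent–radius right angle, tangent length = √(|PO|² − r²) = √462.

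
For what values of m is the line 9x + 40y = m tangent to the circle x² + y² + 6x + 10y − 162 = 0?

For a tangent, require d(centre, line) = r = 14.
|9·(−3) + 40·(−5) − m| / √1681 = 14
|m − (−227)| = 14·41, so m = 347 or m = −801.

m = −801 or m = 347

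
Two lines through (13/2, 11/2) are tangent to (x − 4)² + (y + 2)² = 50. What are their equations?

A line y − (11/2) = m(x − (13/2)) is tangent when its distance from (4, −2) is 5√2:
[m·(−5/2) − (−15/2)]² = 50(m² + 1)
7m² + 6m − 1 = 0, so m = 1/7 or m = −1.
With m = 1/7: x − 7y = −32. With m = −1: x + y = 12.

x − 7y = −32 and x + y = 12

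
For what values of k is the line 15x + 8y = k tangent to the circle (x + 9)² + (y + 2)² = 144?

k = −355 or k = 53

For a tangent, require d(centre, line) = r = 12.
|15·(−9) + 8·(−2) − k| / √289 = 12
|k − (−151)| = 12·17, so k = 53 or k = −355.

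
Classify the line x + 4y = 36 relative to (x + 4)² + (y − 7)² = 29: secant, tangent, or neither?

Centre (−4, 7), r² = 29. Distance² from centre to line = (−12)²/17 = 144/17.
Since d² < r², the line cuts the circle twice.

secant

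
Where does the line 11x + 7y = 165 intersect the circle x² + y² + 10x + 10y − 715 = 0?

(1, 22) and (22, −11)

Substitute y = (165 − 11x)/7:
170x² − 3910x + 3740 = 0  ⟹  x² − 23x + 22 = 0
x = 22 or x = 1, giving (22, −11) and (1, 22).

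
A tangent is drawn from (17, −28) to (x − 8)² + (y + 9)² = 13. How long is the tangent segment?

With centre O = (8, −9), |OP|² = 442 and r² = 13.
Power of the point: PT² = |PO|² − r² = 429, so PT = √429.

√429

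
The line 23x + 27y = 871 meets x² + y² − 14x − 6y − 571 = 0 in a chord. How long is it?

√1258

Express y = (871 − 23x)/27 and substitute into the circle:
1258x² − 46546x + 201280 = 0  ⟹  x² − 37x + 160 = 0
x = 32 or x = 5, giving (32, 5) and (5, 28).
|(32, 5) − (5, 28)| = √((27)² + (−23)²) = √1258.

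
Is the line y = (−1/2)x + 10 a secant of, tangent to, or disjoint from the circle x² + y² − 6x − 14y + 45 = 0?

secant

Substituting the line into the circle gives 5x² − 36x + 20 = 0.
Discriminant = (−36)² − 4·5·(20) = 896 > 0.
Two real roots: the line is a secant.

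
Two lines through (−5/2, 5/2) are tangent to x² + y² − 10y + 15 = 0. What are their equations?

x + 3y = 5 and 3x + y = −5

A line y − (5/2) = m(x − (−5/2)) is tangent when its distance from (0, 5) is √10:
[m·(5/2) − (5/2)]² = 10(m² + 1)
3m² + 10m + 3 = 0, so m = −1/3 or m = −3.
With m = −1/3: x + 3y = 5. With m = −3: 3x + y = −5.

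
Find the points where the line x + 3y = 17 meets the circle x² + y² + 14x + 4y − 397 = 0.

(−22, 13) and (14, 1)

Substitute y = (17 − x)/3:
10x² + 80x − 3080 = 0  ⟹  x² + 8x − 308 = 0
x = 14 or x = −22, giving (14, 1) and (−22, 13).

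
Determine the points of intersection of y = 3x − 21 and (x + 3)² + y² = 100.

(5, −6) and (7, 0)

Express y = 3x − 21 and substitute into the circle:
10x² − 120x + 350 = 0  ⟹  x² − 12x + 35 = 0
x = 7 or x = 5, giving (7, 0) and (5, −6).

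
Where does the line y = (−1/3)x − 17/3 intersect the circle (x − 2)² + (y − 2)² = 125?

Substitute y = (−17 − x)/3:
10x² + 10x − 560 = 0  ⟹  x² + x − 56 = 0
x = 7 or x = −8, giving (7, −8) and (−8, −3).

(−8, −3) and (7, −8)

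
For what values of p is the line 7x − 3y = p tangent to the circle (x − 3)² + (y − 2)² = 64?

For a tangent, require d(centre, line) = r = 8.
|7·3 − 3·2 − p| / √58 = 8
|p − (15)| = 8√58.

p = 15 ± 8√58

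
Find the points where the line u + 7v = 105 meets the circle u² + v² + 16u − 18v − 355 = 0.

From the line, v = (105 − u)/7. Substituting:
50u² + 700u − 19600 = 0  ⟹  u² + 14u − 392 = 0
u = 14 or u = −28, giving (14, 13) and (−28, 19).

(−28, 19) and (14, 13)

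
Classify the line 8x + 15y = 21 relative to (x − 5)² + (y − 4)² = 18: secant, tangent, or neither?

Centre (5, 4), r² = 18. Distance² from centre to line = (79)²/289 = 6241/289.
Since d² > r², the line lies outside the circle.

neither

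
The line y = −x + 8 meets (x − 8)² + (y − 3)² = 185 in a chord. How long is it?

19√2

Express y = −x + 8 and substitute into the circle:
2x² − 26x − 96 = 0  ⟹  x² − 13x − 48 = 0
x = 16 or x = −3, giving (16, −8) and (−3, 11).
Chord length = distance between (16, −8) and (−3, 11) = √722 = 19√2.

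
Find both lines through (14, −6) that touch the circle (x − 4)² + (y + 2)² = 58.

7x + 3y = 80 and 3x − 7y = 84

Let a tangent through (14, −6) have slope m. Its distance from (4, −2) must equal √58:
(−10m − (4))² = 58(m² + 1)
21m² + 40m − 21 = 0, so m = −7/3 or m = 3/7.
Through (14, −6) these give 7x + 3y = 80 and 3x − 7y = 84.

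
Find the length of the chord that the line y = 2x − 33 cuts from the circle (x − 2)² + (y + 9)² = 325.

14√5

Centre (2, −9), r² = 325. Perpendicular distance d from centre to line = |−20| / √5 = 20/√5.
Chord = 2√(r² − d²) = 2·√(245) = 14√5.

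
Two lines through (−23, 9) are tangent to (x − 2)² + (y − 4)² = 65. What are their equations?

x − 8y = −95 and 4x + 7y = −29

A line y − (9) = m(x − (−23)) is tangent when its distance from (2, 4) is √65:
[m·(25) − (−5)]² = 65(m² + 1)
56m² + 25m − 4 = 0, so m = 1/8 or m = −4/7.
With m = 1/8: x − 8y = −95. With m = −4/7: 4x + 7y = −29.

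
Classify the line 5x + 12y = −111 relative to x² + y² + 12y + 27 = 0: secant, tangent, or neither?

tangent

d² = (5·0 + 12·(−6) − (−111))²/169 = 9; r² = 9.
Since d² = r², the line is tangent.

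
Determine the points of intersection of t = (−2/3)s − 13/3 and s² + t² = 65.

Express t = (−13 − 2s)/3 and substitute into the circle:
13s² + 52s − 416 = 0  ⟹  s² + 4s − 32 = 0
s = 4 or s = −8, giving (4, −7) and (−8, 1).

(−8, 1) and (4, −7)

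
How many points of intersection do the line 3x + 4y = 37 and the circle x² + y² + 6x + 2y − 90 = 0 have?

Centre (−3, −1), r² = 100. Distance² from centre to line = (−50)²/25 = 100.
Since d² = r², the line is tangent.

1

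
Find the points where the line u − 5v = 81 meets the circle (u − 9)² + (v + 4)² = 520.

Substitute v = (−81 + u)/5:
26u² − 572u − 7254 = 0  ⟹  u² − 22u − 279 = 0
u = 31 or u = −9, giving (31, −10) and (−9, −18).

(−9, −18) and (31, −10)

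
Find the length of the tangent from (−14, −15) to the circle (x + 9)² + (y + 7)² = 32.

√57

Centre (−9, −7), r² = 32. |PO|² = (−5)² + (−8)² = 89.
Power of the point: PT² = |PO|² − r² = 57, so PT = √57.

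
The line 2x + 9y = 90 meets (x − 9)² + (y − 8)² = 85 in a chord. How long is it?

Express y = (90 − 2x)/9 and substitute into the circle:
85x² − 1530x = 0  ⟹  x² − 18x = 0
x = 18 or x = 0, giving (18, 6) and (0, 10).
Chord length = distance between (18, 6) and (0, 10) = √340 = 2√85.

2√85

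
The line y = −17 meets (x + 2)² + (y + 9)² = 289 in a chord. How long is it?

Express y = −17 and substitute into the circle:
x² + 4x − 221 = 0
x = 13 or x = −17, giving (13, −17) and (−17, −17).
Chord length = distance between (13, −17) and (−17, −17) = √900 = 30.

30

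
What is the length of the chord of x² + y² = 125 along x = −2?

Centre (0, 0), r² = 125. Perpendicular distance d from centre to line = |2| / √1 = 2.
Half the chord is √(r² − d²) = √(121), so the full chord is 22.

22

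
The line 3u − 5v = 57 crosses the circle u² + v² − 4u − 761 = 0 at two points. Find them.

Express v = (−57 + 3u)/5 and substitute into the circle:
34u² − 442u − 15776 = 0  ⟹  u² − 13u − 464 = 0
u = 29 or u = −16, giving (29, 6) and (−16, −21).

(−16, −21) and (29, 6)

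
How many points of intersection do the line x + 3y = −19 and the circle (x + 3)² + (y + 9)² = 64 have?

2

d² = (1·(−3) + 3·(−9) − (−19))²/10 = 121/10; r² = 64.
Since d² < r², the line cuts the circle twice.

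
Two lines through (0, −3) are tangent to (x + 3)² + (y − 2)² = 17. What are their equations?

A line y − (−3) = m(x − (0)) is tangent when its distance from (−3, 2) is √17:
[m·(−3) − (5)]² = 17(m² + 1)
4m² − 15m − 4 = 0, so m = 4 or m = −1/4.
Through (0, −3) these give 4x − y = 3 and x + 4y = −12.

4x − y = 3 and x + 4y = −12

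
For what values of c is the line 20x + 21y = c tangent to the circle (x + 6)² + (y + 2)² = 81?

The line touches the circle iff its distance from (−6, −2) is 9:
|20·(−6) + 21·(−2) − c| / √841 = 9
|c − (−162)| = 9·29, so c = 99 or c = −423.

c = −423 or c = 99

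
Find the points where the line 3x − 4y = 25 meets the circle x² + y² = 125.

(−5, −10) and (11, 2)

From the line, y = (−25 + 3x)/4. Substituting:
25x² − 150x − 1375 = 0  ⟹  x² − 6x − 55 = 0
x = 11 or x = −5, giving (11, 2) and (−5, −10).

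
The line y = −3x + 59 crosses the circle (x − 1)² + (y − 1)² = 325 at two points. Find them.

Express y = −3x + 59 and substitute into the circle:
10x² − 350x + 3040 = 0  ⟹  x² − 35x + 304 = 0
x = 19 or x = 16, giving (19, 2) and (16, 11).

(16, 11) and (19, 2)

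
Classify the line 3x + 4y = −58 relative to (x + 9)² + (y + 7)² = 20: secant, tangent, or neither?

Substituting the line into the circle gives 25x² + 468x + 1876 = 0.
Δ = 219024 − 187600 = 31424.
Two real roots: the line is a secant.

secant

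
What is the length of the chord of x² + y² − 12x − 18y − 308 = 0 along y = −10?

16

Substitute y = −10:
x² − 12x − 28 = 0
x = 14 or x = −2, giving (14, −10) and (−2, −10).
Chord length = distance between (14, −10) and (−2, −10) = √256 = 16.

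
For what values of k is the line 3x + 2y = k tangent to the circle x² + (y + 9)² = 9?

The line touches the circle iff its distance from (0, −9) is 3:
|3·0 + 2·(−9) − k| / √13 = 3
|k − (−18)| = 3√13.

k = −18 ± 3√13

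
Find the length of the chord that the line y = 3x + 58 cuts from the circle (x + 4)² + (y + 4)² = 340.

The distance from (−4, −4) to the line is 50/√10, and r² = 340.
Chord = 2√(r² − d²) = 2·√(90) = 6√10.

6√10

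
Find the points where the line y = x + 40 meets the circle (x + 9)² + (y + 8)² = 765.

Express y = x + 40 and substitute into the circle:
2x² + 114x + 1620 = 0  ⟹  x² + 57x + 810 = 0
x = −27 or x = −30, giving (−27, 13) and (−30, 10).

(−30, 10) and (−27, 13)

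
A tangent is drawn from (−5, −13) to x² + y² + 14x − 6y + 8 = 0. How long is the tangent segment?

√210

With centre O = (−7, 3), |OP|² = 260 and r² = 50.
By the tangent–radius right angle, tangent length = √(|PO|² − r²) = √210.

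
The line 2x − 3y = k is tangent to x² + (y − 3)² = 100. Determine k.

k = −9 ± 10√13

The line touches the circle iff its distance from (0, 3) is 10:
|2·0 − 3·3 − k| / √13 = 10
|k − (−9)| = 10√13.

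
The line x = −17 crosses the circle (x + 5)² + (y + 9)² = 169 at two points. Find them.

The line gives x = −17. Substituting into the circle:
y² + 18y + 56 = 0
y = −4 or y = −14, giving (−17, −4) and (−17, −14).

(−17, −14) and (−17, −4)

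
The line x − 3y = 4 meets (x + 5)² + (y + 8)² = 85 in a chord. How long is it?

The distance from (−5, −8) to the line is 15/√10, and r² = 85.
Half the chord is √(r² − d²) = √(125/2), so the full chord is 5√10.

5√10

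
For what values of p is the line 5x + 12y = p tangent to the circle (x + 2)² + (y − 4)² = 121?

p = −105 or p = 181

The line touches the circle iff its distance from (−2, 4) is 11:
|5·(−2) + 12·4 − p| / √169 = 11
|p − (38)| = 11·13, so p = 181 or p = −105.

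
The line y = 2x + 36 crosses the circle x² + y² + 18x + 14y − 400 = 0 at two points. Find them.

Substitute y = 2x + 36:
5x² + 190x + 1400 = 0  ⟹  x² + 38x + 280 = 0
x = −10 or x = −28, giving (−10, 16) and (−28, −20).

(−28, −20) and (−10, 16)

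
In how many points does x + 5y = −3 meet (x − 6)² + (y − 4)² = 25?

Substituting the line into the circle gives 26x² − 254x + 804 = 0.
Δ = 64516 − 83616 = −19100.
No real roots: the line does not meet the circle.

0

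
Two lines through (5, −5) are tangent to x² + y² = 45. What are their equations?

x − 2y = 15 and 2x − y = 15

Write the tangent as mx − y + (−5 − m·(5)) = 0 and set its distance from the centre to 3√5:
[m·(−5) − (5)]² = 45(m² + 1)
2m² − 5m + 2 = 0, so m = 1/2 or m = 2.
Through (5, −5) these give x − 2y = 15 and 2x − y = 15.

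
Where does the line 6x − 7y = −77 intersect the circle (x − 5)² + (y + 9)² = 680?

(−21, −7) and (7, 17)

Substitute y = (77 + 6x)/7:
85x² + 1190x − 12495 = 0  ⟹  x² + 14x − 147 = 0
x = 7 or x = −21, giving (7, 17) and (−21, −7).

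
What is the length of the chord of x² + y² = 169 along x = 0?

The line gives x = 0. Substituting into the circle:
y² − 169 = 0
y = 13 or y = −13, giving (0, 13) and (0, −13).
Chord length = distance between (0, 13) and (0, −13) = √676 = 26.

26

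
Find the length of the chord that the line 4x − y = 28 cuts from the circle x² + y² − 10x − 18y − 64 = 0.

The distance from (5, 9) to the line is 17/√17, and r² = 170.
Half the chord is √(r² − d²) = √(153), so the full chord is 6√17.

6√17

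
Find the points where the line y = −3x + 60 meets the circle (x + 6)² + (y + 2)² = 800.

(14, 18) and (22, −6)

From the line, y = −3x + 60. Substituting:
10x² − 360x + 3080 = 0  ⟹  x² − 36x + 308 = 0
x = 22 or x = 14, giving (22, −6) and (14, 18).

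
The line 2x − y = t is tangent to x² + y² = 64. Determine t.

t = ±8√5

Tangency holds when the distance from the centre (0, 0) to the line equals the radius 8:
|2·0 − 1·0 − t| / √5 = 8
|t| = 8√5.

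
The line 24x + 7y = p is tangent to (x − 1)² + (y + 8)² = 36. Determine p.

Tangency holds when the distance from the centre (1, −8) to the line equals the radius 6:
|24·1 + 7·(−8) − p| / √625 = 6
|p − (−32)| = 6·25, so p = 118 or p = −182.

p = −182 or p = 118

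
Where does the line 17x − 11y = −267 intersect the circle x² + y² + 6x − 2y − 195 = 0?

(−17, −2) and (−6, 15)

From the line, y = (267 + 17x)/11. Substituting:
410x² + 9430x + 41820 = 0  ⟹  x² + 23x + 102 = 0
x = −6 or x = −17, giving (−6, 15) and (−17, −2).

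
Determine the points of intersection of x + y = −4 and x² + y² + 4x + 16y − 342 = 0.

(−13, 9) and (15, −19)

From the line, y = −x − 4. Substituting:
2x² − 4x − 390 = 0  ⟹  x² − 2x − 195 = 0
x = 15 or x = −13, giving (15, −19) and (−13, 9).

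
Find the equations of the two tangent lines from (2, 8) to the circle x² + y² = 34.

Write the tangent as mx − y + (8 − m·(2)) = 0 and set its distance from the centre to √34:
(−2m − (−8))² = 34(m² + 1)
15m² + 16m − 15 = 0, so m = 3/5 or m = −5/3.
With m = 3/5: 3x − 5y = −34. With m = −5/3: 5x + 3y = 34.

3x − 5y = −34 and 5x + 3y = 34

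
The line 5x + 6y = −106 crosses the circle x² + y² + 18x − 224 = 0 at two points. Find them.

(−26, 4) and (−2, −16)

Substitute y = (−106 − 5x)/6:
61x² + 1708x + 3172 = 0  ⟹  x² + 28x + 52 = 0
x = −2 or x = −26, giving (−2, −16) and (−26, 4).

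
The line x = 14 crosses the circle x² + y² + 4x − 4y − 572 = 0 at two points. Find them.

The line gives x = 14. Substituting into the circle:
y² − 4y − 320 = 0
y = 20 or y = −16, giving (14, 20) and (14, −16).

(14, −16) and (14, 20)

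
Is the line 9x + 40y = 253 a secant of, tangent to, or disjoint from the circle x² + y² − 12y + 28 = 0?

secant

Substituting the line into the circle gives 1681x² − 234x − 12631 = 0.
Δ = 54756 − (−84930844) = 84985600.
Two real roots: the line is a secant.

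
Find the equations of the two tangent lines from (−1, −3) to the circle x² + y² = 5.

x − 2y = 5 and 2x + y = −5

A line y − (−3) = m(x − (−1)) is tangent when its distance from (0, 0) is √5:
(1m − (3))² = 5(m² + 1)
2m² + 3m − 2 = 0, so m = 1/2 or m = −2.
With m = 1/2: x − 2y = 5. With m = −2: 2x + y = −5.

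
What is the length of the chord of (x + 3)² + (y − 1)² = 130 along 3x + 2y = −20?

From the line, y = (−20 − 3x)/2. Substituting:
13x² + 156x = 0  ⟹  x² + 12x = 0
x = 0 or x = −12, giving (0, −10) and (−12, 8).
|(0, −10) − (−12, 8)| = √((12)² + (−18)²) = 6√13.

6√13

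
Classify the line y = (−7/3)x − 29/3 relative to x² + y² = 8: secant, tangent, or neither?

Centre (0, 0), r² = 8. Distance² from centre to line = (29)²/58 = 29/2.
Since d² > r², the line lies outside the circle.

neither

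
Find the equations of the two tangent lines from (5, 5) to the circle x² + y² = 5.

Write the tangent as mx − y + (5 − m·(5)) = 0 and set its distance from the centre to √5:
[m·(−5) − (−5)]² = 5(m² + 1)
2m² − 5m + 2 = 0, so m = 2 or m = 1/2.
With m = 2: 2x − y = 5. With m = 1/2: x − 2y = −5.

2x − y = 5 and x − 2y = −5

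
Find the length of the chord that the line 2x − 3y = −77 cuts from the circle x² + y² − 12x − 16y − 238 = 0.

2√13

From the line, y = (77 + 2x)/3. Substituting:
13x² + 104x + 91 = 0  ⟹  x² + 8x + 7 = 0
x = −1 or x = −7, giving (−1, 25) and (−7, 21).
|(−1, 25) − (−7, 21)| = √((6)² + (4)²) = 2√13.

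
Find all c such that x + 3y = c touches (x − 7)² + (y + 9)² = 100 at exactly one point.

For a tangent, require d(centre, line) = r = 10.
|1·7 + 3·(−9) − c| / √10 = 10
|c − (−20)| = 10√10.

c = −20 ± 10√10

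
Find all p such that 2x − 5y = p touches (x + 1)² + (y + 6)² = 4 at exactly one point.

Tangency holds when the distance from the centre (−1, −6) to the line equals the radius 2:
|2·(−1) − 5·(−6) − p| / √29 = 2
|p − (28)| = 2√29.

p = 28 ± 2√29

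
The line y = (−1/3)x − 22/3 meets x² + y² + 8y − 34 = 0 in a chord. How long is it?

The distance from (0, −4) to the line is 10/√10, and r² = 50.
Chord = 2√(r² − d²) = 2·√(40) = 4√10.

4√10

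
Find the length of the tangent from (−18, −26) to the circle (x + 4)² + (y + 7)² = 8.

3√61

Centre (−4, −7), r² = 8. |PO|² = (−14)² + (−19)² = 557.
By the tangent–radius right angle, tangent length = √(|PO|² − r²) = √549 = 3√61.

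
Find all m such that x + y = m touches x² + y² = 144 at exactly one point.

Tangency holds when the distance from the centre (0, 0) to the line equals the radius 12:
|1·0 + 1·0 − m| / √2 = 12
|m| = 12√2.

m = ±12√2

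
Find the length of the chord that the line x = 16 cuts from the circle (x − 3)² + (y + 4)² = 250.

The distance from (3, −4) to the line is 13, and r² = 250.
Chord = 2√(r² − d²) = 2·√(81) = 18.

18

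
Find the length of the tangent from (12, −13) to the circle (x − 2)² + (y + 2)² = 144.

The centre is (2, −2) and r = 12. The square of the distance from P to the centre is 100 + 121 = 221.
By the tangent–radius right angle, tangent length = √(|PO|² − r²) = √77.

√77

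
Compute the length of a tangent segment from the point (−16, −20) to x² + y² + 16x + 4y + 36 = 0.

The centre is (−8, −2) and r = 4√2. The square of the distance from P to the centre is 64 + 324 = 388.
The tangent meets the radius at right angles, so tangent² = |PO|² − r² = 388 − 32 = 356.

2√89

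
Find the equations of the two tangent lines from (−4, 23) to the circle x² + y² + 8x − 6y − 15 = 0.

3x + y = 11 and 3x − y = −35

Write the tangent as mx − y + (23 − m·(−4)) = 0 and set its distance from the centre to 2√10:
[m·(0) − (−20)]² = 40(m² + 1)
m² − 9 = 0, so m = −3 or m = 3.
Through (−4, 23) these give 3x + y = 11 and 3x − y = −35.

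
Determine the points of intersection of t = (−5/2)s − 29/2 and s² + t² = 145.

Substitute t = (−29 − 5s)/2:
29s² + 290s + 261 = 0  ⟹  s² + 10s + 9 = 0
s = −1 or s = −9, giving (−1, −12) and (−9, 8).

(−9, 8) and (−1, −12)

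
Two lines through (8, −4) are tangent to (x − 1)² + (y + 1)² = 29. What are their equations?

Write the tangent as mx − y + (−4 − m·(8)) = 0 and set its distance from the centre to √29:
(−7m − (3))² = 29(m² + 1)
10m² + 21m − 10 = 0, so m = −5/2 or m = 2/5.
With m = −5/2: 5x + 2y = 32. With m = 2/5: 2x − 5y = 36.

5x + 2y = 32 and 2x − 5y = 36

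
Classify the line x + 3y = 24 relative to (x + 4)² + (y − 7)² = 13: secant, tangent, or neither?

Centre (−4, 7), r² = 13. Distance² from centre to line = (−7)²/10 = 49/10.
Since d² < r², the line cuts the circle twice.

secant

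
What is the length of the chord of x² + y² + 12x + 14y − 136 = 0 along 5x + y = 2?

5√26

Substitute y = −5x + 2:
26x² − 78x − 104 = 0  ⟹  x² − 3x − 4 = 0
x = 4 or x = −1, giving (4, −18) and (−1, 7).
|(4, −18) − (−1, 7)| = √((5)² + (−25)²) = 5√26.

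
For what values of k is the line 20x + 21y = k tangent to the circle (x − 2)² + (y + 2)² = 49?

k = −205 or k = 201

Tangency holds when the distance from the centre (2, −2) to the line equals the radius 7:
|20·2 + 21·(−2) − k| / √841 = 7
|k − (−2)| = 7·29, so k = 201 or k = −205.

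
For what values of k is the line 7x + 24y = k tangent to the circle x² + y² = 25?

k = −125 or k = 125

For a tangent, require d(centre, line) = r = 5.
|7·0 + 24·0 − k| / √625 = 5
|k| = 5·25, so k = 125 or k = −125.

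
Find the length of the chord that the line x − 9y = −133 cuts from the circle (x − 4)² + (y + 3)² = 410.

2√82

Substitute y = (133 + x)/9:
82x² − 328x − 6314 = 0  ⟹  x² − 4x − 77 = 0
x = 11 or x = −7, giving (11, 16) and (−7, 14).
Chord length = distance between (11, 16) and (−7, 14) = √328 = 2√82.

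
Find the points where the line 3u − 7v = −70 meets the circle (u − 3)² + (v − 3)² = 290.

(−14, 4) and (14, 16)

Substitute v = (70 + 3u)/7:
58u² − 11368 = 0  ⟹  u² − 196 = 0
u = 14 or u = −14, giving (14, 16) and (−14, 4).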